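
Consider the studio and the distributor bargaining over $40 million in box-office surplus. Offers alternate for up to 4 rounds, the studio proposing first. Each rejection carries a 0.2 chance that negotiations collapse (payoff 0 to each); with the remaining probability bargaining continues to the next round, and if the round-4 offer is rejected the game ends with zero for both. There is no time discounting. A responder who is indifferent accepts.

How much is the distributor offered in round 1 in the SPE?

26.88

By backward induction:
Round 4 (the distributor proposes): the studio will accept anything ≥ 0, so the distributor offers 0 and keeps 40.
Round 3 (the studio proposes): rejecting gives the distributor an expected 0.8 × 40 = 32, so the studio offers 32, keeping 8.
Round 2 (the distributor proposes): rejecting gives the studio an expected 0.8 × 8 = 6.4, so the distributor offers 6.4, keeping 33.6.
Round 1 (the studio proposes): rejecting gives the distributor an expected 0.8 × 33.6 = 26.88, so the studio offers 26.88, keeping 13.12.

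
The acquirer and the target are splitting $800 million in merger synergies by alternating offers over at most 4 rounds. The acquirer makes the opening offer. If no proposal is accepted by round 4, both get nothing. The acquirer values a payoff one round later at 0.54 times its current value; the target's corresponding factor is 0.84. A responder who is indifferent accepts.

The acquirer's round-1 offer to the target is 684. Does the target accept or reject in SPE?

Work out the target's continuation value if the offer is rejected.
Round 4 (the target proposes): rejection yields 0 for the acquirer; the target offers 0 and keeps 800.
Round 3 (the acquirer proposes): the target can get 800 next round, worth 0.84 × 800 = 672 now, so the acquirer offers 672, keeping 128.
Round 2 (the target proposes): the acquirer can get 128 next round, worth 0.54 × 128 = 69.12 now. The target offers 69.12 and keeps 800 − 69.12 = 730.88.
So by rejecting in round 1, the target gets 730.88 next round, worth 0.84 × 730.88 = 613.9392 now.
Offer 684 ≥ 613.9392, so the target accepts.

Accept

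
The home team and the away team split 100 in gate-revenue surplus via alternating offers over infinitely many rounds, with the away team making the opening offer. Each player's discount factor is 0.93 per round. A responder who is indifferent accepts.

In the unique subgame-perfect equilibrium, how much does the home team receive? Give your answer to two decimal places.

48.19

In a stationary SPE each proposer offers the other exactly their discounted continuation value.
If the away team keeps x when proposing and the home team keeps y when proposing, then x = 100 − 0.93y and y = 100 − 0.93x.
Solving: x = 100(1 − 0.93) / (1 − 0.93·0.93) = 7 / 0.1351 ≈ 51.8135.
The home team gets 100 − 51.8135 ≈ 48.1865.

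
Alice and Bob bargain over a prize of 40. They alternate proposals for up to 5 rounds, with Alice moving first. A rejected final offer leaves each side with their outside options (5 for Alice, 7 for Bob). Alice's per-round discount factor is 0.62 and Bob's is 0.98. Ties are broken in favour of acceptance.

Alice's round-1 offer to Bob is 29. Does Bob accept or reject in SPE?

Accept

Round 5 (Alice proposes): Bob gets 7 if talks fail, so Alice offers 7 and keeps 33.
Round 4 (Bob proposes): Alice can get 33 next round, worth 0.62 × 33 = 20.46 now. Bob offers 20.46 and keeps 40 − 20.46 = 19.54.
Round 3 (Alice proposes): Bob can get 19.54 next round, worth 0.98 × 19.54 = 19.1492 now. Alice offers 19.1492 and keeps 40 − 19.1492 = 20.8508.
Round 2 (Bob proposes): Alice can get 20.8508 next round, worth 0.62 × 20.8508 = 12.927496 now; Bob offers that and keeps 27.072504.
So by rejecting in round 1, Bob gets 27.072504 next round, worth 0.98 × 27.072504 = 26.53105392 now.
Offer 29 ≥ 26.53105392, so Bob accepts.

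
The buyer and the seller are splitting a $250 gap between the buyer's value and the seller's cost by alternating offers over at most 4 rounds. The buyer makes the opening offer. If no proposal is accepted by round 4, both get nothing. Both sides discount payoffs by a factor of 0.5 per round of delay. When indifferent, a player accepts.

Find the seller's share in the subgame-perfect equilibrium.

Round 4 (the seller proposes): the buyer will accept anything ≥ 0, so the seller offers 0 and keeps 250.
Round 3 (the buyer proposes): the seller can get 250 next round, worth 0.5 × 250 = 125 now, so the buyer offers 125, keeping 125.
Round 2 (the seller proposes): the buyer can get 125 next round, worth 0.5 × 125 = 62.5 now; the seller offers that and keeps 187.5.
Round 1 (the buyer proposes): the seller can get 187.5 next round, worth 0.5 × 187.5 = 93.75 now; the buyer offers that and keeps 156.25.

93.75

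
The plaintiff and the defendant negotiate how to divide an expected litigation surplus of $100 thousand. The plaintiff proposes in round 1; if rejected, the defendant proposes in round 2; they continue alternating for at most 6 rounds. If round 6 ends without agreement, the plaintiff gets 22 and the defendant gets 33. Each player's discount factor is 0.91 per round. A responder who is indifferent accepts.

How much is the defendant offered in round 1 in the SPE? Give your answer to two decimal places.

Work backward from the last round.
Round 6 (the defendant proposes): the plaintiff gets 22 if talks fail, so the defendant offers 22 and keeps 78.
Round 5 (the plaintiff proposes): the defendant can get 78 next round, worth 0.91 × 78 = 70.98 now. The plaintiff offers 70.98 and keeps 100 − 70.98 = 29.02.
Round 4 (the defendant proposes): the plaintiff can get 29.02 next round, worth 0.91 × 29.02 = 26.4082 now, so the defendant offers 26.4082, keeping 73.5918.
Round 3 (the plaintiff proposes): the defendant can get 73.5918 next round, worth 0.91 × 73.5918 = 66.968538 now; the plaintiff offers that and keeps 33.031462.
Round 2 (the defendant proposes): the plaintiff can get 33.031462 next round, worth 0.91 × 33.031462 = 30.05863042 now; the defendant offers that and keeps 69.94136958.
Round 1 (the plaintiff proposes): the defendant can get 69.94136958 next round, worth 0.91 × 69.94136958 = 63.6466463178 now. The plaintiff offers 63.6466463178 and keeps 100 − 63.6466463178 = 36.3533536822.

63.65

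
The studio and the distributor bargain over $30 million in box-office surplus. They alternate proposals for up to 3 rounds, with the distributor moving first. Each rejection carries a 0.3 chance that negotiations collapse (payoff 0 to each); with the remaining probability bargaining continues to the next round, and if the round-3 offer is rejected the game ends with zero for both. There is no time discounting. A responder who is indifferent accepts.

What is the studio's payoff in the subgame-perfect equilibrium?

Round 3 (the distributor proposes): the studio will accept anything ≥ 0, so the distributor offers 0 and keeps 30.
Round 2 (the studio proposes): rejecting gives the distributor an expected 0.7 × 30 = 21, so the studio offers 21, keeping 9.
Round 1 (the distributor proposes): rejecting gives the studio an expected 0.7 × 9 = 6.3. The distributor offers 6.3 and keeps 30 − 6.3 = 23.7.

6.3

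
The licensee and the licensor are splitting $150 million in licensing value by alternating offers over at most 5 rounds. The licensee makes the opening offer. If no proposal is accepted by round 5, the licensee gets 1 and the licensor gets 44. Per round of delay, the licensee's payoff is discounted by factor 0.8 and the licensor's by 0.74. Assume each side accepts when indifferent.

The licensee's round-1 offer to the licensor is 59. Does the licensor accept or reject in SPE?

Accept

Round 5 (the licensee proposes): the licensor gets 44 if talks fail, so the licensee offers 44 and keeps 106.
Round 4 (the licensor proposes): the licensee can get 106 next round, worth 0.8 × 106 = 84.8 now; the licensor offers that and keeps 65.2.
Round 3 (the licensee proposes): the licensor can get 65.2 next round, worth 0.74 × 65.2 = 48.248 now. The licensee offers 48.248 and keeps 150 − 48.248 = 101.752.
Round 2 (the licensor proposes): the licensee can get 101.752 next round, worth 0.8 × 101.752 = 81.4016 now, so the licensor offers 81.4016, keeping 68.5984.
So by rejecting in round 1, the licensor gets 68.5984 next round, worth 0.74 × 68.5984 = 50.762816 now.
Offer 59 ≥ 50.762816, so the licensor accepts.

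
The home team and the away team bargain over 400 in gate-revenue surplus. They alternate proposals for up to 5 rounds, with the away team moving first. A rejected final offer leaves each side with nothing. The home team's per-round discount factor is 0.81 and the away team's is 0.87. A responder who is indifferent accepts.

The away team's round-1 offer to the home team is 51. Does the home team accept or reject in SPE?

Round 5 (the away team proposes): the home team will accept anything ≥ 0, so the away team offers 0 and keeps 400.
Round 4 (the home team proposes): the away team can get 400 next round, worth 0.87 × 400 = 348 now, so the home team offers 348, keeping 52.
Round 3 (the away team proposes): the home team can get 52 next round, worth 0.81 × 52 = 42.12 now, so the away team offers 42.12, keeping 357.88.
Round 2 (the home team proposes): the away team can get 357.88 next round, worth 0.87 × 357.88 = 311.3556 now, so the home team offers 311.3556, keeping 88.6444.
So by rejecting in round 1, the home team gets 88.6444 next round, worth 0.81 × 88.6444 = 71.801964 now.
Offer 51 < 71.801964, so the home team rejects.

Reject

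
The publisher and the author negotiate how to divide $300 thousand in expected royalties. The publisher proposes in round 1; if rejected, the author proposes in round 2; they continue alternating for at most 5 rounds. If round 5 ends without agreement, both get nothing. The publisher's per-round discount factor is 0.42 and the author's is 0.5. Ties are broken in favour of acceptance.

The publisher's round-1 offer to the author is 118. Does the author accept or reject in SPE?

Round 5 (the publisher proposes): rejection yields 0 for the author; the publisher offers 0 and keeps 300.
Round 4 (the author proposes): the publisher can get 300 next round, worth 0.42 × 300 = 126 now, so the author offers 126, keeping 174.
Round 3 (the publisher proposes): the author can get 174 next round, worth 0.5 × 174 = 87 now; the publisher offers that and keeps 213.
Round 2 (the author proposes): the publisher can get 213 next round, worth 0.42 × 213 = 89.46 now; the author offers that and keeps 210.54.
So by rejecting in round 1, the author gets 210.54 next round, worth 0.5 × 210.54 = 105.27 now.
Offer 118 ≥ 105.27, so the author accepts.

Accept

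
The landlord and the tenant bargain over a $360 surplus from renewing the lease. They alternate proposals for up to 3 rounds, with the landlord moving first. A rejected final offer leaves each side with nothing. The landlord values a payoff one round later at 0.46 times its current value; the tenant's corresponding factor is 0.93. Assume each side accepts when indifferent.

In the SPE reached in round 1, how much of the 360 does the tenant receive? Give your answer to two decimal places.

180.79

By backward induction:
Round 3 (the landlord proposes): rejection yields 0 for the tenant; the landlord offers 0 and keeps 360.
Round 2 (the tenant proposes): the landlord can get 360 next round, worth 0.46 × 360 = 165.6 now; the tenant offers that and keeps 194.4.
Round 1 (the landlord proposes): the tenant can get 194.4 next round, worth 0.93 × 194.4 = 180.792 now; the landlord offers that and keeps 179.208.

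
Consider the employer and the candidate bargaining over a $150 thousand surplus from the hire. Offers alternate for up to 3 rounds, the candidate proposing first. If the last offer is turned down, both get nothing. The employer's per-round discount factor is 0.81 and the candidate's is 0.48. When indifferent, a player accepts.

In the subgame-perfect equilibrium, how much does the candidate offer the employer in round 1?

Round 3 (the candidate proposes): the employer will accept anything ≥ 0, so the candidate offers 0 and keeps 150.
Round 2 (the employer proposes): the candidate can get 150 next round, worth 0.48 × 150 = 72 now. The employer offers 72 and keeps 150 − 72 = 78.
Round 1 (the candidate proposes): the employer can get 78 next round, worth 0.81 × 78 = 63.18 now. The candidate offers 63.18 and keeps 150 − 63.18 = 86.82.

63.18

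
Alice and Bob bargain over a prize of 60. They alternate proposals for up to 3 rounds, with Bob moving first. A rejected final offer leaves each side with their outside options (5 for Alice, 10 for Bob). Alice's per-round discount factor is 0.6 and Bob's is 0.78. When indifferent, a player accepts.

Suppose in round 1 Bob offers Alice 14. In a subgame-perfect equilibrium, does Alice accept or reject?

Work out Alice's continuation value if the offer is rejected.
Round 3 (Bob proposes): Alice gets 5 if talks fail, so Bob offers 5 and keeps 55.
Round 2 (Alice proposes): Bob can get 55 next round, worth 0.78 × 55 = 42.9 now; Alice offers that and keeps 17.1.
So by rejecting in round 1, Alice gets 17.1 next round, worth 0.6 × 17.1 = 10.26 now.
Offer 14 ≥ 10.26, so Alice accepts.

Accept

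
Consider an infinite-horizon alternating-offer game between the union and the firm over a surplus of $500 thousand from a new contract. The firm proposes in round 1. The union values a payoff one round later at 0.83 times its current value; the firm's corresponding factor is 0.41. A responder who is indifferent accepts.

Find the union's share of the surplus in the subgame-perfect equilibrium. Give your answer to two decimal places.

371.15

Let x be the firm's share when the firm proposes and y be the union's share when the union proposes.
The union accepts iff offered ≥ 0.83·y, so x = 500 − 0.83y. Symmetrically y = 500 − 0.41x.
Substituting: x = 500 − 0.83(500 − 0.41x), giving x(1 − 0.41·0.83) = 500(1 − 0.83).
So x = 500 × 0.17 / 0.6597 ≈ 128.8464, and the union receives 500 − x ≈ 371.1536.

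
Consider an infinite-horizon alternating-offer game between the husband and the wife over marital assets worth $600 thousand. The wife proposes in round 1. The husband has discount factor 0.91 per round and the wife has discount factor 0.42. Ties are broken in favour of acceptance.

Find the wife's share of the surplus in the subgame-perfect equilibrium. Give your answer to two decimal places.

In a stationary SPE each proposer offers the other exactly their discounted continuation value.
If the wife keeps x when proposing and the husband keeps y when proposing, then x = 600 − 0.91y and y = 600 − 0.42x.
Solving: x = 600(1 − 0.91) / (1 − 0.42·0.91) = 54 / 0.6178 ≈ 87.4069.
The husband gets 600 − 87.4069 ≈ 512.5931.

87.41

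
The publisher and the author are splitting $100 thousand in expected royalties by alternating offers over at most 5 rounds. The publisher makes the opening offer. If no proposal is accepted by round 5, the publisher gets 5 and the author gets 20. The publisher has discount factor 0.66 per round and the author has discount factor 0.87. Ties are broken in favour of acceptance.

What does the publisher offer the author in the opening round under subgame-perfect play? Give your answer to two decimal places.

53.16

Round 5 (the publisher proposes): the author gets 20 if talks fail, so the publisher offers 20 and keeps 80.
Round 4 (the author proposes): the publisher can get 80 next round, worth 0.66 × 80 = 52.8 now. The author offers 52.8 and keeps 100 − 52.8 = 47.2.
Round 3 (the publisher proposes): the author can get 47.2 next round, worth 0.87 × 47.2 = 41.064 now; the publisher offers that and keeps 58.936.
Round 2 (the author proposes): the publisher can get 58.936 next round, worth 0.66 × 58.936 = 38.89776 now. The author offers 38.89776 and keeps 100 − 38.89776 = 61.10224.
Round 1 (the publisher proposes): the author can get 61.10224 next round, worth 0.87 × 61.10224 = 53.1589488 now. The publisher offers 53.1589488 and keeps 100 − 53.1589488 = 46.8410512.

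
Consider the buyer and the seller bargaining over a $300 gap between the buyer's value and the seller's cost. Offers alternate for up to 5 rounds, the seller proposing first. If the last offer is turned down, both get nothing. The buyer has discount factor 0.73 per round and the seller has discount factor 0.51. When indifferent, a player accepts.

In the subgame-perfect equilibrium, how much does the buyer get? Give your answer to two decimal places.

Solve by backward induction from round 5.
Round 5 (the seller proposes): the buyer will accept anything ≥ 0, so the seller offers 0 and keeps 300.
Round 4 (the buyer proposes): the seller can get 300 next round, worth 0.51 × 300 = 153 now. The buyer offers 153 and keeps 300 − 153 = 147.
Round 3 (the seller proposes): the buyer can get 147 next round, worth 0.73 × 147 = 107.31 now; the seller offers that and keeps 192.69.
Round 2 (the buyer proposes): the seller can get 192.69 next round, worth 0.51 × 192.69 = 98.2719 now, so the buyer offers 98.2719, keeping 201.7281.
Round 1 (the seller proposes): the buyer can get 201.7281 next round, worth 0.73 × 201.7281 = 147.261513 now; the seller offers that and keeps 152.738487.

147.26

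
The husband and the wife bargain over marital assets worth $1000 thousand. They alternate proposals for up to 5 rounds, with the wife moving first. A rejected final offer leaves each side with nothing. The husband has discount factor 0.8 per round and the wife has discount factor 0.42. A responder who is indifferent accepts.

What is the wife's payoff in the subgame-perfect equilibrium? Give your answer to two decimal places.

Round 5 (the wife proposes): rejection yields 0 for the husband; the wife offers 0 and keeps 1000.
Round 4 (the husband proposes): the wife can get 1000 next round, worth 0.42 × 1000 = 420 now. The husband offers 420 and keeps 1000 − 420 = 580.
Round 3 (the wife proposes): the husband can get 580 next round, worth 0.8 × 580 = 464 now; the wife offers that and keeps 536.
Round 2 (the husband proposes): the wife can get 536 next round, worth 0.42 × 536 = 225.12 now, so the husband offers 225.12, keeping 774.88.
Round 1 (the wife proposes): the husband can get 774.88 next round, worth 0.8 × 774.88 = 619.904 now. The wife offers 619.904 and keeps 1000 − 619.904 = 380.096.

380.10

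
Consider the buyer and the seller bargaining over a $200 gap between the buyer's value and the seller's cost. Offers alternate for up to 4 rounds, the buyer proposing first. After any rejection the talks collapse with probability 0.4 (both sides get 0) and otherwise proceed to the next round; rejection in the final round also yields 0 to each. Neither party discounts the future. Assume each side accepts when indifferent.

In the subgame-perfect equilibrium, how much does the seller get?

91.2

Round 4 (the seller proposes): the buyer will accept anything ≥ 0, so the seller offers 0 and keeps 200.
Round 3 (the buyer proposes): rejecting gives the seller an expected 0.6 × 200 = 120; the buyer offers that and keeps 80.
Round 2 (the seller proposes): rejecting gives the buyer an expected 0.6 × 80 = 48; the seller offers that and keeps 152.
Round 1 (the buyer proposes): rejecting gives the seller an expected 0.6 × 152 = 91.2; the buyer offers that and keeps 108.8.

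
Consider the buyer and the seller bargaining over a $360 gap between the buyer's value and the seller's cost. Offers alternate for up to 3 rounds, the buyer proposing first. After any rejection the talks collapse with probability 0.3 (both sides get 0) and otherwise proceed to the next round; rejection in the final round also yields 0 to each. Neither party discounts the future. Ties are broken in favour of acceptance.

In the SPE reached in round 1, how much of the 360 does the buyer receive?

284.4

Round 3 (the buyer proposes): rejection yields 0 for the seller; the buyer offers 0 and keeps 360.
Round 2 (the seller proposes): rejecting gives the buyer an expected 0.7 × 360 = 252, so the seller offers 252, keeping 108.
Round 1 (the buyer proposes): rejecting gives the seller an expected 0.7 × 108 = 75.6; the buyer offers that and keeps 284.4.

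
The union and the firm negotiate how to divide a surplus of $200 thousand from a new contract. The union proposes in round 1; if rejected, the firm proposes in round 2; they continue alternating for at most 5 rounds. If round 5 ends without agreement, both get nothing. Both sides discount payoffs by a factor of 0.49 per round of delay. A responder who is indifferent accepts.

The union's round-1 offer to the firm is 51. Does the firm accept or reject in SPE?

Reject

Work out the firm's continuation value if the offer is rejected.
Round 5 (the union proposes): the firm will accept anything ≥ 0, so the union offers 0 and keeps 200.
Round 4 (the firm proposes): the union can get 200 next round, worth 0.49 × 200 = 98 now, so the firm offers 98, keeping 102.
Round 3 (the union proposes): the firm can get 102 next round, worth 0.49 × 102 = 49.98 now, so the union offers 49.98, keeping 150.02.
Round 2 (the firm proposes): the union can get 150.02 next round, worth 0.49 × 150.02 = 73.5098 now, so the firm offers 73.5098, keeping 126.4902.
So by rejecting in round 1, the firm gets 126.4902 next round, worth 0.49 × 126.4902 = 61.980198 now.
Offer 51 < 61.980198, so the firm rejects.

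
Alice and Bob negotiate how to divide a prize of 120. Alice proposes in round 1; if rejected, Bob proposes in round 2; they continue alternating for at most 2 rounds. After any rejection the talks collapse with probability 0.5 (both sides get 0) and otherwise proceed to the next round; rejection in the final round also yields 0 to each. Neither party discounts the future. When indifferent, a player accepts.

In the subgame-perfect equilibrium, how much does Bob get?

Round 2 (Bob proposes): rejection yields 0 for Alice; Bob offers 0 and keeps 120.
Round 1 (Alice proposes): rejecting gives Bob an expected 0.5 × 120 = 60, so Alice offers 60, keeping 60.

60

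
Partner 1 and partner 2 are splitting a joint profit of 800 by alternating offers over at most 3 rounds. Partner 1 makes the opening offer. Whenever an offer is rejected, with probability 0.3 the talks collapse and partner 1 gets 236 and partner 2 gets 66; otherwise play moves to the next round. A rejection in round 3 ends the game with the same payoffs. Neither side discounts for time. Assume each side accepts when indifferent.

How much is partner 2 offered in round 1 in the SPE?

170.58

Round 3 (partner 1 proposes): partner 2 gets 66 if talks fail, so partner 1 offers 66 and keeps 734.
Round 2 (partner 2 proposes): rejecting gives partner 1 an expected 0.7 × 734 + 0.3 × 236 = 584.6. Partner 2 offers 584.6 and keeps 800 − 584.6 = 215.4.
Round 1 (partner 1 proposes): rejecting gives partner 2 an expected 0.7 × 215.4 + 0.3 × 66 = 170.58, so partner 1 offers 170.58, keeping 629.42.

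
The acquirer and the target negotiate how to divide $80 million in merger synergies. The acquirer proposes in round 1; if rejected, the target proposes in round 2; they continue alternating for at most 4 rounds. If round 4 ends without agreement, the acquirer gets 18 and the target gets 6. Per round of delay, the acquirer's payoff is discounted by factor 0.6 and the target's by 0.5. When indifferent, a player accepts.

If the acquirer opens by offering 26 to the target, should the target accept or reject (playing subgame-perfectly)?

Accept

Work out the target's continuation value if the offer is rejected.
Round 4 (the target proposes): the acquirer gets 18 if talks fail, so the target offers 18 and keeps 62.
Round 3 (the acquirer proposes): the target can get 62 next round, worth 0.5 × 62 = 31 now, so the acquirer offers 31, keeping 49.
Round 2 (the target proposes): the acquirer can get 49 next round, worth 0.6 × 49 = 29.4 now, so the target offers 29.4, keeping 50.6.
So by rejecting in round 1, the target gets 50.6 next round, worth 0.5 × 50.6 = 25.3 now.
Offer 26 ≥ 25.3, so the target accepts.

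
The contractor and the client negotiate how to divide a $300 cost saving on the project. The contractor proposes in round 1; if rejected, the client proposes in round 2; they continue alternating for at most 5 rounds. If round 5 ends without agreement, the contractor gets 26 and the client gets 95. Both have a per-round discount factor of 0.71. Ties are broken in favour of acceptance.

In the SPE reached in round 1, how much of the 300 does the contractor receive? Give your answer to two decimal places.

Solve by backward induction from round 5.
Round 5 (the contractor proposes): the client gets 95 if talks fail, so the contractor offers 95 and keeps 205.
Round 4 (the client proposes): the contractor can get 205 next round, worth 0.71 × 205 = 145.55 now; the client offers that and keeps 154.45.
Round 3 (the contractor proposes): the client can get 154.45 next round, worth 0.71 × 154.45 = 109.6595 now. The contractor offers 109.6595 and keeps 300 − 109.6595 = 190.3405.
Round 2 (the client proposes): the contractor can get 190.3405 next round, worth 0.71 × 190.3405 = 135.141755 now, so the client offers 135.141755, keeping 164.858245.
Round 1 (the contractor proposes): the client can get 164.858245 next round, worth 0.71 × 164.858245 = 117.04935395 now. The contractor offers 117.04935395 and keeps 300 − 117.04935395 = 182.95064605.

182.95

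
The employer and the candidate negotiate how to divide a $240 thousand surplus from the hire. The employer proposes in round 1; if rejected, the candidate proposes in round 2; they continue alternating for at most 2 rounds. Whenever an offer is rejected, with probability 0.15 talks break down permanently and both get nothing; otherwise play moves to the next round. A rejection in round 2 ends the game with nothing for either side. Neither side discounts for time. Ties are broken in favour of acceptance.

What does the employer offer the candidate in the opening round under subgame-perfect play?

204

By backward induction:
Round 2 (the candidate proposes): rejection yields 0 for the employer; the candidate offers 0 and keeps 240.
Round 1 (the employer proposes): rejecting gives the candidate an expected 0.85 × 240 = 204, so the employer offers 204, keeping 36.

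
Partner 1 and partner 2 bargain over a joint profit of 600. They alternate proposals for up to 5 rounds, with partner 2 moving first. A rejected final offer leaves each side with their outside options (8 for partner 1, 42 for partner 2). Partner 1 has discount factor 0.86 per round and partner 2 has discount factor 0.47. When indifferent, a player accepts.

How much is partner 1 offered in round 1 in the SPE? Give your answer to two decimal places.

By backward induction:
Round 5 (partner 2 proposes): partner 1 gets 8 if talks fail, so partner 2 offers 8 and keeps 592.
Round 4 (partner 1 proposes): partner 2 can get 592 next round, worth 0.47 × 592 = 278.24 now. Partner 1 offers 278.24 and keeps 600 − 278.24 = 321.76.
Round 3 (partner 2 proposes): partner 1 can get 321.76 next round, worth 0.86 × 321.76 = 276.7136 now, so partner 2 offers 276.7136, keeping 323.2864.
Round 2 (partner 1 proposes): partner 2 can get 323.2864 next round, worth 0.47 × 323.2864 = 151.944608 now, so partner 1 offers 151.944608, keeping 448.055392.
Round 1 (partner 2 proposes): partner 1 can get 448.055392 next round, worth 0.86 × 448.055392 = 385.32763712 now; partner 2 offers that and keeps 214.67236288.

385.33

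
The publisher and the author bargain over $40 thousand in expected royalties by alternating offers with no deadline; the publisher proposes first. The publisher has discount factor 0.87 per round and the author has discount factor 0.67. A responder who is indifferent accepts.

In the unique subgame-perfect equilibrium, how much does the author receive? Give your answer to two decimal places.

When the publisher proposes, the author accepts any offer worth at least 0.67 times what the author would get by proposing next round; and vice versa.
This gives x = 40 − 0.67y and y = 40 − 0.87x, where x and y are each side's share when it proposes.
Hence (1 − 0.67·0.87)x = 40(1 − 0.67), i.e. 0.4171·x = 13.2.
x ≈ 31.6471; the author's share is 40 − x ≈ 8.3529.

8.35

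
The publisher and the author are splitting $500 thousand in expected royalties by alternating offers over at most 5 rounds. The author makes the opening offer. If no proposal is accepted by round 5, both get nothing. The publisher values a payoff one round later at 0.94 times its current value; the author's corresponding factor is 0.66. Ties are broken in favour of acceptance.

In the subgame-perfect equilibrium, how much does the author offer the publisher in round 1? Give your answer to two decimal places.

By backward induction:
Round 5 (the author proposes): rejection yields 0 for the publisher; the author offers 0 and keeps 500.
Round 4 (the publisher proposes): the author can get 500 next round, worth 0.66 × 500 = 330 now. The publisher offers 330 and keeps 500 − 330 = 170.
Round 3 (the author proposes): the publisher can get 170 next round, worth 0.94 × 170 = 159.8 now; the author offers that and keeps 340.2.
Round 2 (the publisher proposes): the author can get 340.2 next round, worth 0.66 × 340.2 = 224.532 now; the publisher offers that and keeps 275.468.
Round 1 (the author proposes): the publisher can get 275.468 next round, worth 0.94 × 275.468 = 258.93992 now. The author offers 258.93992 and keeps 500 − 258.93992 = 241.06008.

258.94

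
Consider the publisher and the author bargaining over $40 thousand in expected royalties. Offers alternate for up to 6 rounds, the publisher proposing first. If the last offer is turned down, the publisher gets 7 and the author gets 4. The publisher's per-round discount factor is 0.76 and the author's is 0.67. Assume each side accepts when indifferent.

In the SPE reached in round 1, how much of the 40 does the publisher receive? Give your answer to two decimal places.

Solve by backward induction from round 6.
Round 6 (the author proposes): the publisher gets 7 if talks fail, so the author offers 7 and keeps 33.
Round 5 (the publisher proposes): the author can get 33 next round, worth 0.67 × 33 = 22.11 now; the publisher offers that and keeps 17.89.
Round 4 (the author proposes): the publisher can get 17.89 next round, worth 0.76 × 17.89 = 13.5964 now, so the author offers 13.5964, keeping 26.4036.
Round 3 (the publisher proposes): the author can get 26.4036 next round, worth 0.67 × 26.4036 = 17.690412 now. The publisher offers 17.690412 and keeps 40 − 17.690412 = 22.309588.
Round 2 (the author proposes): the publisher can get 22.309588 next round, worth 0.76 × 22.309588 = 16.95528688 now, so the author offers 16.95528688, keeping 23.04471312.
Round 1 (the publisher proposes): the author can get 23.04471312 next round, worth 0.67 × 23.04471312 = 15.4399577904 now; the publisher offers that and keeps 24.5600422096.

24.56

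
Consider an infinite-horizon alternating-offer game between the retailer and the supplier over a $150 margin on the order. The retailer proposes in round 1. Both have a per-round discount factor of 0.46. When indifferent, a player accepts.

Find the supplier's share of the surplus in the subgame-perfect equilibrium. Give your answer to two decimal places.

47.26

When the retailer proposes, the supplier accepts any offer worth at least 0.46 times what the supplier would get by proposing next round; and vice versa.
This gives x = 150 − 0.46y and y = 150 − 0.46x, where x and y are each side's share when it proposes.
Hence (1 − 0.46·0.46)x = 150(1 − 0.46), i.e. 0.7884·x = 81.
x ≈ 102.7397; the supplier's share is 150 − x ≈ 47.2603.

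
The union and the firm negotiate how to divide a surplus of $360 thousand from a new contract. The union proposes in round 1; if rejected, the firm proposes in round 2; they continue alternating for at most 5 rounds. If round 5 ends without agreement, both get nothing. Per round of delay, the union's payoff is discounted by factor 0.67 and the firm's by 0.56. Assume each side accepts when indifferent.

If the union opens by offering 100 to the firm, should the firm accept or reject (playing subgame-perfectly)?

Round 5 (the union proposes): the firm will accept anything ≥ 0, so the union offers 0 and keeps 360.
Round 4 (the firm proposes): the union can get 360 next round, worth 0.67 × 360 = 241.2 now. The firm offers 241.2 and keeps 360 − 241.2 = 118.8.
Round 3 (the union proposes): the firm can get 118.8 next round, worth 0.56 × 118.8 = 66.528 now; the union offers that and keeps 293.472.
Round 2 (the firm proposes): the union can get 293.472 next round, worth 0.67 × 293.472 = 196.62624 now; the firm offers that and keeps 163.37376.
So by rejecting in round 1, the firm gets 163.37376 next round, worth 0.56 × 163.37376 = 91.4893056 now.
Offer 100 ≥ 91.4893056, so the firm accepts.

Accept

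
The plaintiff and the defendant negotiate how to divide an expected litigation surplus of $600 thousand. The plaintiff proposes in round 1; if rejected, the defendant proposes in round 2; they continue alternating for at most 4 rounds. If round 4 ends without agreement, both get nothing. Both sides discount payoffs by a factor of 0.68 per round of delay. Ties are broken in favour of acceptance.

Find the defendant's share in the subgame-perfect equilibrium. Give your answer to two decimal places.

Round 4 (the defendant proposes): the plaintiff will accept anything ≥ 0, so the defendant offers 0 and keeps 600.
Round 3 (the plaintiff proposes): the defendant can get 600 next round, worth 0.68 × 600 = 408 now. The plaintiff offers 408 and keeps 600 − 408 = 192.
Round 2 (the defendant proposes): the plaintiff can get 192 next round, worth 0.68 × 192 = 130.56 now. The defendant offers 130.56 and keeps 600 − 130.56 = 469.44.
Round 1 (the plaintiff proposes): the defendant can get 469.44 next round, worth 0.68 × 469.44 = 319.2192 now; the plaintiff offers that and keeps 280.7808.

319.22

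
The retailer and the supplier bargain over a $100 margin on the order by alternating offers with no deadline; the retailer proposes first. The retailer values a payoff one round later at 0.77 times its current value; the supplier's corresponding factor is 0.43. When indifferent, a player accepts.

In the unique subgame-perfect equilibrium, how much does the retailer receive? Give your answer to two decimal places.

85.21

Let x be the retailer's share when the retailer proposes and y be the supplier's share when the supplier proposes.
The supplier accepts iff offered ≥ 0.43·y, so x = 100 − 0.43y. Symmetrically y = 100 − 0.77x.
Substituting: x = 100 − 0.43(100 − 0.77x), giving x(1 − 0.77·0.43) = 100(1 − 0.43).
So x = 100 × 0.57 / 0.6689 ≈ 85.2145, and the supplier receives 100 − x ≈ 14.7855.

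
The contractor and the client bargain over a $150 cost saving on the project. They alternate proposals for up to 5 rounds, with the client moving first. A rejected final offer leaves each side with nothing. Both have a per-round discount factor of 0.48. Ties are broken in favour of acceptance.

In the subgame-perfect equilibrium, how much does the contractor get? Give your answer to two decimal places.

46.07

Round 5 (the client proposes): the contractor will accept anything ≥ 0, so the client offers 0 and keeps 150.
Round 4 (the contractor proposes): the client can get 150 next round, worth 0.48 × 150 = 72 now, so the contractor offers 72, keeping 78.
Round 3 (the client proposes): the contractor can get 78 next round, worth 0.48 × 78 = 37.44 now. The client offers 37.44 and keeps 150 − 37.44 = 112.56.
Round 2 (the contractor proposes): the client can get 112.56 next round, worth 0.48 × 112.56 = 54.0288 now; the contractor offers that and keeps 95.9712.
Round 1 (the client proposes): the contractor can get 95.9712 next round, worth 0.48 × 95.9712 = 46.066176 now, so the client offers 46.066176, keeping 103.933824.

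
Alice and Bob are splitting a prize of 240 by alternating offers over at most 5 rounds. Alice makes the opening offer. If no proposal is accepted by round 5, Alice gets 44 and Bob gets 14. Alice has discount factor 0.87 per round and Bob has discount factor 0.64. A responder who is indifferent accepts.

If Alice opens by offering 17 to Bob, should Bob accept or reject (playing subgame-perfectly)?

Reject

Work out Bob's continuation value if the offer is rejected.
Round 5 (Alice proposes): Bob gets 14 if talks fail, so Alice offers 14 and keeps 226.
Round 4 (Bob proposes): Alice can get 226 next round, worth 0.87 × 226 = 196.62 now. Bob offers 196.62 and keeps 240 − 196.62 = 43.38.
Round 3 (Alice proposes): Bob can get 43.38 next round, worth 0.64 × 43.38 = 27.7632 now, so Alice offers 27.7632, keeping 212.2368.
Round 2 (Bob proposes): Alice can get 212.2368 next round, worth 0.87 × 212.2368 = 184.646016 now; Bob offers that and keeps 55.353984.
So by rejecting in round 1, Bob gets 55.353984 next round, worth 0.64 × 55.353984 = 35.42654976 now.
Offer 17 < 35.42654976, so Bob rejects.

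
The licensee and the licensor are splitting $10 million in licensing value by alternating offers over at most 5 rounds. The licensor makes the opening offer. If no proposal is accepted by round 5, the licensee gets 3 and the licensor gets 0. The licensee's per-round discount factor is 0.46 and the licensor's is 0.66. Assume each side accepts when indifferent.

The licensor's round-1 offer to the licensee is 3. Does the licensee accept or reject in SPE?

Round 5 (the licensor proposes): the licensee gets 3 if talks fail, so the licensor offers 3 and keeps 7.
Round 4 (the licensee proposes): the licensor can get 7 next round, worth 0.66 × 7 = 4.62 now; the licensee offers that and keeps 5.38.
Round 3 (the licensor proposes): the licensee can get 5.38 next round, worth 0.46 × 5.38 = 2.4748 now, so the licensor offers 2.4748, keeping 7.5252.
Round 2 (the licensee proposes): the licensor can get 7.5252 next round, worth 0.66 × 7.5252 = 4.966632 now; the licensee offers that and keeps 5.033368.
So by rejecting in round 1, the licensee gets 5.033368 next round, worth 0.46 × 5.033368 = 2.31534928 now.
Offer 3 ≥ 2.31534928, so the licensee accepts.

Accept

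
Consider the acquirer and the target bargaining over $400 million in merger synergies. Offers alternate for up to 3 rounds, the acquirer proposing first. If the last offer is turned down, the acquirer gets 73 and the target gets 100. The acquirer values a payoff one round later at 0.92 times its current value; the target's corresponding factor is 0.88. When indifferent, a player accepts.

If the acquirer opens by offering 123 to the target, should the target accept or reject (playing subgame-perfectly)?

Work out the target's continuation value if the offer is rejected.
Round 3 (the acquirer proposes): the target gets 100 if talks fail, so the acquirer offers 100 and keeps 300.
Round 2 (the target proposes): the acquirer can get 300 next round, worth 0.92 × 300 = 276 now; the target offers that and keeps 124.
So by rejecting in round 1, the target gets 124 next round, worth 0.88 × 124 = 109.12 now.
Offer 123 ≥ 109.12, so the target accepts.

Accept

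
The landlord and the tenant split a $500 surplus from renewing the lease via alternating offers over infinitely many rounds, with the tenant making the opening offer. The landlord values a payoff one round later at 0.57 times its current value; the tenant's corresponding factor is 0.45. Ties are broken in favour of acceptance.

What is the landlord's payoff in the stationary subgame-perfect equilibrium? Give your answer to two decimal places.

210.83

In a stationary SPE each proposer offers the other exactly their discounted continuation value.
If the tenant keeps x when proposing and the landlord keeps y when proposing, then x = 500 − 0.57y and y = 500 − 0.45x.
Solving: x = 500(1 − 0.57) / (1 − 0.45·0.57) = 215 / 0.7435 ≈ 289.1728.
The landlord gets 500 − 289.1728 ≈ 210.8272.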